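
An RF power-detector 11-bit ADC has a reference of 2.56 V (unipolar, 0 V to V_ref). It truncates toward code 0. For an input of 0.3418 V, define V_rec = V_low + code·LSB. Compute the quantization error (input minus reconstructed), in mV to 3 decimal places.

LSB = 2.56/2^11 = 1.250 mV.
Scaled input = 273.4400 LSBs, so code = 273.
V_rec = 0 + 273·0.00125 = 0.34125 V.
Error = 0.3418 − 0.34125 = 0.00055 V = 0.550 mV.

0.550 mV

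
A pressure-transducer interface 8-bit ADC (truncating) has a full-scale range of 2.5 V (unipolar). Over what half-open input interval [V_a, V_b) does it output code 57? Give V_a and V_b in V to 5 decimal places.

[0.55664 V, 0.56641 V)

LSB = 2.5/2^8 = 9.766 mV.
V_a = V_low + 57·LSB = 0.556641 V; V_b = V_low + 58·LSB = 0.566406 V.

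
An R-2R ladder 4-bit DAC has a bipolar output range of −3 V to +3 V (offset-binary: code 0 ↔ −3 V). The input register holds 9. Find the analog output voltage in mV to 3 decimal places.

375.000 mV

LSB = 6 V / 2^4 = 375.000 mV.
V_out = (−3) + 9 × 0.375 V = 0.375 V.
= 375.000 mV.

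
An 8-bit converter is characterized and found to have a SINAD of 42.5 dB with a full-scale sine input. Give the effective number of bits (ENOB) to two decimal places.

6.77 bits

ENOB = (SINAD − 1.76) / 6.02 = (42.5 − 1.76)/6.02 = 6.767.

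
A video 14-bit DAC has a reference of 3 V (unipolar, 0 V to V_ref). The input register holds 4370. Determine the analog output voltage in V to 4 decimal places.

LSB = 3 V / 2^14 = 183.11 µV.
V_out = 0 + 4370 × 0.000183105 V = 0.800171 V.

0.8002 V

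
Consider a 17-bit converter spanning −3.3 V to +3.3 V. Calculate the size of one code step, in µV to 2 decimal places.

50.35 µV

Full-scale span = 6.6 V.
LSB = 6.6 / 2^17 = 6.6 / 131072 = 5.0354e-05 V = 50.35 µV.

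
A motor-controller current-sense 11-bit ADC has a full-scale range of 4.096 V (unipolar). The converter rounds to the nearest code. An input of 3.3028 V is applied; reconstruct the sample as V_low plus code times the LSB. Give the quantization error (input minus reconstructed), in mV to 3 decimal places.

0.800 mV

Step size: 4.096 V ÷ 2^11 = 2.000 mV.
Scaled input = 1651.4000 LSBs, so code = 1651.
Reconstructed: 3.302 V.
V_in − V_rec = 0.0008 V = 0.800 mV.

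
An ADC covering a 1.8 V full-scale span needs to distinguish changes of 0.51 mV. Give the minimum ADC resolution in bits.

Number of steps required ≥ 1.8 V / 0.51 mV = 3529.41.
Need 2^N ≥ 3529.41; 2^11 = 2048, 2^12 = 4096.
Minimum N = 12.

12 bits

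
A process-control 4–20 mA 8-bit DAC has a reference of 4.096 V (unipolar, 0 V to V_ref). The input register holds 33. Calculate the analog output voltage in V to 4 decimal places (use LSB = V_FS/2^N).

LSB = 4.096 V / 2^8 = 16.000 mV.
V_out = 0 + 33 × 0.016 V = 0.528 V.

0.5280 V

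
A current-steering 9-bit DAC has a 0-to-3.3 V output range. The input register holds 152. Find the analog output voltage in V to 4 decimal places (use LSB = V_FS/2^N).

LSB = 3.3 V / 2^9 = 6.445 mV.
V_out = 0 + 152 × 0.00644531 V = 0.979688 V.

0.9797 V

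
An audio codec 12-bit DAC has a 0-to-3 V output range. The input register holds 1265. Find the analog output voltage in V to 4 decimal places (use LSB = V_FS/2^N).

0.9265 V

LSB = 3 V / 2^12 = 0.732 mV.
V_out = 0 + 1265 × 0.000732422 V = 0.926514 V.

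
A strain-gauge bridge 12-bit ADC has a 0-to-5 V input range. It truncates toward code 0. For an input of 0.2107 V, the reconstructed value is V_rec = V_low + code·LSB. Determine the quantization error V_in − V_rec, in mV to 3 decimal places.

0.739 mV

LSB = 5/2^12 = 1.221 mV.
Scaled input = 172.6054 LSBs, so code = 172.
Code 172 maps back to 0 + 172×0.0012207 V = 0.20996094 V.
Error = 0.2107 − 0.20996094 = 0.000739063 V = 0.739 mV.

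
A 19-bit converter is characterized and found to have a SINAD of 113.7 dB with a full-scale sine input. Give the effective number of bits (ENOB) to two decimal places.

18.59 bits

ENOB = (SINAD − 1.76) / 6.02 = (113.7 − 1.76)/6.02 = 18.595.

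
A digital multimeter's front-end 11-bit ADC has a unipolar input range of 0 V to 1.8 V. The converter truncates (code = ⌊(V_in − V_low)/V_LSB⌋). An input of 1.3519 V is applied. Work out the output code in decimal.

code 1538

LSB = 1.8 V / 2048 = 0.879 mV.
Input sits at 1538.162 steps above V_low.
Floor → code 1538.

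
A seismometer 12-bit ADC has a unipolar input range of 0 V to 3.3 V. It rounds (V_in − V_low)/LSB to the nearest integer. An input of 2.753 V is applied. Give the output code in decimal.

LSB = 3.3 V / 4096 = 0.806 mV.
Input sits at 3417.057 steps above V_low.
So the output code is 3417.

code 3417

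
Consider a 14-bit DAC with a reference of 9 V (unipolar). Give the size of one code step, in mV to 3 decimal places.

0.549 mV

Full-scale span = 9 V.
LSB = 9 / 2^14 = 9 / 16384 = 0.000549316 V = 0.549 mV.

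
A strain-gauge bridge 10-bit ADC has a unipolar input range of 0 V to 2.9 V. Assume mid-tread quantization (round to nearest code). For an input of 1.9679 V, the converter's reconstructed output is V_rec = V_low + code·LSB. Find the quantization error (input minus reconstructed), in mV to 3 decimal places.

-0.362 mV

LSB = 2.9/2^10 = 2.832 mV.
(1.9679 − 0)/0.00283203 = 694.8723; round gives code 695.
V_rec = 0 + 695·0.00283203 = 1.9682617 V.
Difference: -0.000361719 V → -0.362 mV.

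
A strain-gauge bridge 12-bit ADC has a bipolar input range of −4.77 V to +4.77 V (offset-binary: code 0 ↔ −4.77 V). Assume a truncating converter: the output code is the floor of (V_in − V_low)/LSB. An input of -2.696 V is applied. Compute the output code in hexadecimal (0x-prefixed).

With 4096 levels over 9.54 V, one step is 2.329 mV.
(V_in − V_low)/LSB = (-2.696 − (−4.77)) / 0.0023291 = 890.472.
So the output code is 890.
In hexadecimal (0x-prefixed): 0x37A.

code 0x37A (decimal 890)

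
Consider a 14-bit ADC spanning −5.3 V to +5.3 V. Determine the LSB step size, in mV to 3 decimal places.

0.647 mV

Full-scale span = 10.6 V.
LSB = 10.6 / 2^14 = 10.6 / 16384 = 0.000646973 V = 0.647 mV.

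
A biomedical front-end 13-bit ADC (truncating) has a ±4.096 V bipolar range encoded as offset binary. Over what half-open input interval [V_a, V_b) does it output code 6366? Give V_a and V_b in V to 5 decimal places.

LSB = 8.192/2^13 = 1.000 mV.
V_a = V_low + 6366·LSB = 2.27 V; V_b = V_low + 6367·LSB = 2.271 V.

[2.27000 V, 2.27100 V)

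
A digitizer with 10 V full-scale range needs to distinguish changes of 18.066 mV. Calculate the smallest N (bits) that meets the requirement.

Number of steps required ≥ 10 V / 18.066 mV = 553.53.
Need 2^N ≥ 553.53; 2^9 = 512, 2^10 = 1024.
Minimum N = 10.

10 bits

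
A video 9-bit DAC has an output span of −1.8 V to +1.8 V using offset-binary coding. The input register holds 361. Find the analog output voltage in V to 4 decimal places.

LSB = 3.6 V / 2^9 = 7.031 mV.
V_out = (−1.8) + 361 × 0.00703125 V = 0.738281 V.

0.7383 V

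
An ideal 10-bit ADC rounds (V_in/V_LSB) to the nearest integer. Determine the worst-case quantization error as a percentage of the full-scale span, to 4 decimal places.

Rounding → worst-case error = ½ LSB = V_FS/2^11, so 100/2048 = 0.0488281 % of full scale.

0.0488 %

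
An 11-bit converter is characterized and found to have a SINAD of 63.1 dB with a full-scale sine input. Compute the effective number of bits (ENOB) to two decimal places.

10.19 bits

ENOB = (SINAD − 1.76) / 6.02 = (63.1 − 1.76)/6.02 = 10.189.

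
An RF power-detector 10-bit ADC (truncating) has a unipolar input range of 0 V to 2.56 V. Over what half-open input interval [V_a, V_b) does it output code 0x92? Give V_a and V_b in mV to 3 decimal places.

LSB = 2.56/2^10 = 2.500 mV.
Code 0x92 = 146 decimal.
V_a = V_low + 146·LSB = 0.365 V; V_b = V_low + 147·LSB = 0.3675 V.

[365.000 mV, 367.500 mV)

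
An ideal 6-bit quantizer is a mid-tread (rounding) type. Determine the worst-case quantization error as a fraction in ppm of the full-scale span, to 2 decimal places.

7812.50 ppm

Rounding → worst-case error = ½ LSB = V_FS/2^7, so 1e+06/128 = 7812.5 ppm of full scale.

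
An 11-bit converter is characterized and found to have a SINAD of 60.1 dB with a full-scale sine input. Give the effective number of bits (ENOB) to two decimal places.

9.69 bits

ENOB = (SINAD − 1.76) / 6.02 = (60.1 − 1.76)/6.02 = 9.691.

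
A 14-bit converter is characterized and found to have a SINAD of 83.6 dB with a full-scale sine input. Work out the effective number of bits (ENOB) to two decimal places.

ENOB = (SINAD − 1.76) / 6.02 = (83.6 − 1.76)/6.02 = 13.595.

13.59 bits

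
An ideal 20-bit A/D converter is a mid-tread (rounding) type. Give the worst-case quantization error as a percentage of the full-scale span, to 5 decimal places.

0.00005 %

Rounding → worst-case error = ½ LSB = V_FS/2^21, so 100/2097152 = 4.76837e-05 % of full scale.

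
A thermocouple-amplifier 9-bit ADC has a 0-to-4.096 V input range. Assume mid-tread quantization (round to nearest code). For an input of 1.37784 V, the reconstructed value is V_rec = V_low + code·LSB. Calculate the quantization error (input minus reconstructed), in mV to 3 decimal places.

1.840 mV

Step size: 4.096 V ÷ 2^9 = 8.000 mV.
(1.37784 − 0)/0.008 = 172.2300; round gives code 172.
Code 172 maps back to 0 + 172×0.008 V = 1.376 V.
Difference: 0.00184 V → 1.840 mV.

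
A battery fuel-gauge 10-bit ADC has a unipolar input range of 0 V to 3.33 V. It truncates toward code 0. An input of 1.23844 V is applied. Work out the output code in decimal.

LSB = 3.33 V / 1024 = 3.252 mV.
(V_in − V_low)/LSB = (1.23844 − 0) / 0.00325195 = 380.830.
So the output code is 380.

code 380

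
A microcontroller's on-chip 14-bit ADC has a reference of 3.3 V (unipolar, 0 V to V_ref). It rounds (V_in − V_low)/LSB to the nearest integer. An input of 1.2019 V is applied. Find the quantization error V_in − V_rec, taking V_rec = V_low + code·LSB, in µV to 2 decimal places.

LSB = 3.3/2^14 = 201.42 µV.
(V_in − V_low)/LSB = (1.2019 − 0)/0.000201416 = 5967.2514 → code 5967 (round).
Reconstructed: 1.2018494 V.
Error = 1.2019 − 1.2018494 = 5.06348e-05 V = 50.63 µV.

50.63 µV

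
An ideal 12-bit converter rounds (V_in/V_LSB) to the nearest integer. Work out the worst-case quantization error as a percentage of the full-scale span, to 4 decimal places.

0.0122 %

Rounding → worst-case error = ½ LSB = V_FS/2^13, so 100/8192 = 0.012207 % of full scale.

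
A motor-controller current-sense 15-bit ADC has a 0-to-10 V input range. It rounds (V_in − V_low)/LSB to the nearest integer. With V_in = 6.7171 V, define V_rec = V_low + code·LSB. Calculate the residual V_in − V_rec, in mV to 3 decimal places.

-0.124 mV

One LSB is 10 V / 32768 = 305.18 µV.
(6.7171 − 0)/0.000305176 = 22010.5933; round gives code 22011.
Code 22011 maps back to 0 + 22011×0.000305176 V = 6.7172241 V.
Error = 6.7171 − 6.7172241 = -0.000124121 V = -0.124 mV.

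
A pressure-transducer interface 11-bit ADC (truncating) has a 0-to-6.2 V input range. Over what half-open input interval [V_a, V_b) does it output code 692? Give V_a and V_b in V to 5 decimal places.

LSB = 6.2/2^11 = 3.027 mV.
V_a = V_low + 692·LSB = 2.09492 V; V_b = V_low + 693·LSB = 2.09795 V.

[2.09492 V, 2.09795 V)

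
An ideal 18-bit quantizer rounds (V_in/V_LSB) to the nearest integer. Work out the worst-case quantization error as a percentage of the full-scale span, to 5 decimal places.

Rounding → worst-case error = ½ LSB = V_FS/2^19, so 100/524288 = 0.000190735 % of full scale.

0.00019 %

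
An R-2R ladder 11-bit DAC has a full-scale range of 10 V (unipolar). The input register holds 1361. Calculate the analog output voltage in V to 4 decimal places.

6.6455 V

LSB = 10 V / 2^11 = 4.883 mV.
V_out = 0 + 1361 × 0.00488281 V = 6.64551 V.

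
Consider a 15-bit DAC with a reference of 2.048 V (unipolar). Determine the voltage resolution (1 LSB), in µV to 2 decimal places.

Full-scale span = 2.048 V.
LSB = 2.048 / 2^15 = 2.048 / 32768 = 6.25e-05 V = 62.50 µV.

62.50 µV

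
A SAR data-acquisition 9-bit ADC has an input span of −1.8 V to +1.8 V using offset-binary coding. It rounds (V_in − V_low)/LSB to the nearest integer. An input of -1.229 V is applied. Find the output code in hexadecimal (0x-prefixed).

code 0x51 (decimal 81)

Full-scale span = 3.6 V; LSB = 3.6/2^9 = 7.031 mV.
Input sits at 81.209 steps above V_low.
So the output code is 81.
In hexadecimal (0x-prefixed): 0x51.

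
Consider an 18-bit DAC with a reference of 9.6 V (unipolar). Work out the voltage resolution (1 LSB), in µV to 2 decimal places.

Full-scale span = 9.6 V.
LSB = 9.6 / 2^18 = 9.6 / 262144 = 3.66211e-05 V = 36.62 µV.

36.62 µV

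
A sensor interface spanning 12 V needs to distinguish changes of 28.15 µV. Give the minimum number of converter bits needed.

19 bits

Number of steps required ≥ 12 V / 28.15 µV = 426287.74.
Need 2^N ≥ 426287.74; 2^18 = 262144, 2^19 = 524288.
Minimum N = 19.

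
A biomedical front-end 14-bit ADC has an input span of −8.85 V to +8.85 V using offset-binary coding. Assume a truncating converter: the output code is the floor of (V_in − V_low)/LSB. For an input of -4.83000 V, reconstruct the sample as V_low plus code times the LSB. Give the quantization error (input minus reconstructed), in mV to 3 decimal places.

0.121 mV

LSB = 17.7/2^14 = 1.080 mV.
(-4.83000 − (−8.85))/0.00108032 = 3721.1119; ⌊·⌋ gives code 3721.
Code 3721 maps back to (−8.85) + 3721×0.00108032 V = -4.8301208 V.
Error = -4.83000 − (−4.8301208) = 0.00012085 V = 0.121 mV.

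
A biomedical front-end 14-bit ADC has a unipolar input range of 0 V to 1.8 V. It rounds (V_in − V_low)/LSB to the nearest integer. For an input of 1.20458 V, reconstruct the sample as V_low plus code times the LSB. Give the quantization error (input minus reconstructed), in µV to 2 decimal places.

LSB = 1.8/2^14 = 109.86 µV.
(V_in − V_low)/LSB = (1.20458 − 0)/0.000109863 = 10964.3548 → code 10964 (round).
V_rec = 0 + 10964·0.000109863 = 1.204541 V.
V_in − V_rec = 3.89844e-05 V = 38.98 µV.

38.98 µV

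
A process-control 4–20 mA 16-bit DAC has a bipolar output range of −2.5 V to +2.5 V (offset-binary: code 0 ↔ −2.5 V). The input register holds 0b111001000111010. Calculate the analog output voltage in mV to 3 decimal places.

LSB = 5 V / 2^16 = 76.29 µV.
Code 0b111001000111010 = 29242 decimal.
V_out = (−2.5) + 29242 × 7.62939e-05 V = -0.269012 V.
= -269.012 mV.

-269.012 mV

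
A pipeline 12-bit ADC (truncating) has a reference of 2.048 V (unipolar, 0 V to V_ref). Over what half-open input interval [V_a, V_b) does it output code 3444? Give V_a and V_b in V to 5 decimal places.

[1.72200 V, 1.72250 V)

LSB = 2.048/2^12 = 0.500 mV.
V_a = V_low + 3444·LSB = 1.722 V; V_b = V_low + 3445·LSB = 1.7225 V.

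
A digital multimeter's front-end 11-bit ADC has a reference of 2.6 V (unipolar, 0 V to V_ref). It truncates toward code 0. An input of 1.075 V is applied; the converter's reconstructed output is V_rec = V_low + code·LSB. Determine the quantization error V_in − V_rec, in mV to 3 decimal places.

0.977 mV

LSB = 2.6/2^11 = 1.270 mV.
(V_in − V_low)/LSB = (1.075 − 0)/0.00126953 = 846.7692 → code 846 (floor).
V_rec = 0 + 846·0.00126953 = 1.0740234 V.
Error = 1.075 − 1.0740234 = 0.000976562 V = 0.977 mV.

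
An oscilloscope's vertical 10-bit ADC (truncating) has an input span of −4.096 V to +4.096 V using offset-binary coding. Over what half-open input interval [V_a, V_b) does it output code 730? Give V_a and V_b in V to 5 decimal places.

LSB = 8.192/2^10 = 8.000 mV.
V_a = V_low + 730·LSB = 1.744 V; V_b = V_low + 731·LSB = 1.752 V.

[1.74400 V, 1.75200 V)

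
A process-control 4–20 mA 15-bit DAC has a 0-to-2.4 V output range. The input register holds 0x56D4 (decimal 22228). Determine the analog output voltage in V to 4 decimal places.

LSB = 2.4 V / 2^15 = 73.24 µV.
Code 0x56D4 = 22228 decimal.
V_out = 0 + 22228 × 7.32422e-05 V = 1.62803 V.

1.6280 V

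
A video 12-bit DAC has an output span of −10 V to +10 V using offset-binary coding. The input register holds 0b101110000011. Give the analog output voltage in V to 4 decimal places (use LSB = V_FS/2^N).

4.3896 V

LSB = 20 V / 2^12 = 4.883 mV.
Code 0b101110000011 = 2947 decimal.
V_out = (−10) + 2947 × 0.00488281 V = 4.38965 V.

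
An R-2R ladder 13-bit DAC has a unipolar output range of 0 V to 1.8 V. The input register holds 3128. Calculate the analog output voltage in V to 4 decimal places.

LSB = 1.8 V / 2^13 = 219.73 µV.
V_out = 0 + 3128 × 0.000219727 V = 0.687305 V.

0.6873 V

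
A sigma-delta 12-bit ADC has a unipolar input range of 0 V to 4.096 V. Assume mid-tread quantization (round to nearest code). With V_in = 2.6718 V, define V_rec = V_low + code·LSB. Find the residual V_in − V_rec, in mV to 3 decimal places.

-0.200 mV

One LSB is 4.096 V / 4096 = 1.000 mV.
(2.6718 − 0)/0.001 = 2671.8000; round gives code 2672.
Code 2672 maps back to 0 + 2672×0.001 V = 2.672 V.
Error = 2.6718 − 2.672 = -0.0002 V = -0.200 mV.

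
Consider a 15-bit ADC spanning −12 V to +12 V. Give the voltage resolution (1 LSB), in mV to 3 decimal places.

Full-scale span = 24 V.
LSB = 24 / 2^15 = 24 / 32768 = 0.000732422 V = 0.732 mV.

0.732 mV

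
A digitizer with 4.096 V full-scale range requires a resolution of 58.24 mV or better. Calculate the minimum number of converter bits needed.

7 bits

Number of steps required ≥ 4.096 V / 58.24 mV = 70.33.
Need 2^N ≥ 70.33; 2^6 = 64, 2^7 = 128.
Minimum N = 7.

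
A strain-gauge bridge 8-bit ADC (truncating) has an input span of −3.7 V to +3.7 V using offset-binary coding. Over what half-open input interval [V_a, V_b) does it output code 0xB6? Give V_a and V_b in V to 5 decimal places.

LSB = 7.4/2^8 = 28.906 mV.
Code 0xB6 = 182 decimal.
V_a = V_low + 182·LSB = 1.56094 V; V_b = V_low + 183·LSB = 1.58984 V.

[1.56094 V, 1.58984 V)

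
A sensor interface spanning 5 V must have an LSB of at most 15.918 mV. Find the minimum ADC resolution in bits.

Number of steps required ≥ 5 V / 15.918 mV = 314.11.
Need 2^N ≥ 314.11; 2^8 = 256, 2^9 = 512.
Minimum N = 9.

9 bits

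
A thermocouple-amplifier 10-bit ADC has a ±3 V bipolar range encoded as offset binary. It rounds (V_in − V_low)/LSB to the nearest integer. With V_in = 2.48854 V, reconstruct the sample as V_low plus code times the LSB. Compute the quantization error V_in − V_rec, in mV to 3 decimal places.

Step size: 6 V ÷ 2^10 = 5.859 mV.
(V_in − V_low)/LSB = (2.48854 − (−3))/0.00585938 = 936.7108 → code 937 (round).
Code 937 maps back to (−3) + 937×0.00585938 V = 2.4902344 V.
Difference: -0.00169437 V → -1.694 mV.

-1.694 mV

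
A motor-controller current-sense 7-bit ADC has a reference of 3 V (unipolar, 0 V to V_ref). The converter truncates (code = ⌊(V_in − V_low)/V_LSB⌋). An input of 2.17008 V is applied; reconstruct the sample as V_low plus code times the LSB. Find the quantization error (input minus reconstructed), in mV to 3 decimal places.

13.830 mV

LSB = 3/2^7 = 23.438 mV.
(2.17008 − 0)/0.0234375 = 92.5901; ⌊·⌋ gives code 92.
Code 92 maps back to 0 + 92×0.0234375 V = 2.15625 V.
Error = 2.17008 − 2.15625 = 0.01383 V = 13.830 mV.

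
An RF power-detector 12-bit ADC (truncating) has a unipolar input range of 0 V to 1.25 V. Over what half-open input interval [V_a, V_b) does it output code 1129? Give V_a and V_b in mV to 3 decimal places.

LSB = 1.25/2^12 = 305.18 µV.
V_a = V_low + 1129·LSB = 0.344543 V; V_b = V_low + 1130·LSB = 0.344849 V.

[344.543 mV, 344.849 mV)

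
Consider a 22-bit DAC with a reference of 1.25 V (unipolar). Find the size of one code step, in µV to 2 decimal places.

Full-scale span = 1.25 V.
LSB = 1.25 / 2^22 = 1.25 / 4194304 = 2.98023e-07 V = 0.30 µV.

0.30 µV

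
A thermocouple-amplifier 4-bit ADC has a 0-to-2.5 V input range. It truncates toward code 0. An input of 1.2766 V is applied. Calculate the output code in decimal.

code 8

With 16 levels over 2.5 V, one step is 156.250 mV.
Input sits at 8.170 steps above V_low.
Floor → code 8.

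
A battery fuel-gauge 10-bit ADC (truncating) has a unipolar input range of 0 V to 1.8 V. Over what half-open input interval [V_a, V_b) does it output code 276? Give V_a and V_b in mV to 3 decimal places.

[485.156 mV, 486.914 mV)

LSB = 1.8/2^10 = 1.758 mV.
V_a = V_low + 276·LSB = 0.485156 V; V_b = V_low + 277·LSB = 0.486914 V.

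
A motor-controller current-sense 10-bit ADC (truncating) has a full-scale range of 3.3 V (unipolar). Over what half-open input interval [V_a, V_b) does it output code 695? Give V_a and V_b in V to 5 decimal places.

[2.23975 V, 2.24297 V)

LSB = 3.3/2^10 = 3.223 mV.
V_a = V_low + 695·LSB = 2.23975 V; V_b = V_low + 696·LSB = 2.24297 V.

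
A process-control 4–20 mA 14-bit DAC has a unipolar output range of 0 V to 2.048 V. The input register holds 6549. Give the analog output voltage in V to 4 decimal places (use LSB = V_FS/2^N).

LSB = 2.048 V / 2^14 = 125.00 µV.
V_out = 0 + 6549 × 0.000125 V = 0.818625 V.

0.8186 V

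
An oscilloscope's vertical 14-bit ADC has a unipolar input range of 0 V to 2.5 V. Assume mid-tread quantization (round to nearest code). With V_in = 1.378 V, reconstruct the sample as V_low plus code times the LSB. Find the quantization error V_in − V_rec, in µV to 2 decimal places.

-21.24 µV

One LSB is 2.5 V / 16384 = 152.59 µV.
Scaled input = 9030.8608 LSBs, so code = 9031.
Code 9031 maps back to 0 + 9031×0.000152588 V = 1.3780212 V.
V_in − V_rec = -2.12402e-05 V = -21.24 µV.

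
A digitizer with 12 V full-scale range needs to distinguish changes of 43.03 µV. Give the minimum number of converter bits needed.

Number of steps required ≥ 12 V / 43.03 µV = 278875.20.
Need 2^N ≥ 278875.20; 2^18 = 262144, 2^19 = 524288.
Minimum N = 19.

19 bits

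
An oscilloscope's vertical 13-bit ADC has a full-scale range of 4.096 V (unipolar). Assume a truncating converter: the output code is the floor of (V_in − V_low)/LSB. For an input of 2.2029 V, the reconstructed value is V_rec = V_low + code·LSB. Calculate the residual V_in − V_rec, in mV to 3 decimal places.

One LSB is 4.096 V / 8192 = 0.500 mV.
Scaled input = 4405.8000 LSBs, so code = 4405.
V_rec = 0 + 4405·0.0005 = 2.2025 V.
Error = 2.2029 − 2.2025 = 0.0004 V = 0.400 mV.

0.400 mV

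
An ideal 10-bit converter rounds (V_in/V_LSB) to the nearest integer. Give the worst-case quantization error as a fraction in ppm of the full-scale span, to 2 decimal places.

Rounding → worst-case error = ½ LSB = V_FS/2^11, so 1e+06/2048 = 488.281 ppm of full scale.

488.28 ppm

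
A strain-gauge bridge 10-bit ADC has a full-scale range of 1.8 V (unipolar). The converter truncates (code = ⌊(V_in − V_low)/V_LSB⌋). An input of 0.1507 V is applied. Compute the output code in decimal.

Full-scale span = 1.8 V; LSB = 1.8/2^10 = 1.758 mV.
Input sits at 85.732 steps above V_low.
⌊·⌋(85.732) = 85.

code 85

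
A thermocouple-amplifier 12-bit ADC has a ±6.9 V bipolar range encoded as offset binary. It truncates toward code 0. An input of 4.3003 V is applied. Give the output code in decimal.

code 3324

LSB = 13.8 V / 4096 = 3.369 mV.
Input sits at 3324.379 steps above V_low.
Floor → code 3324.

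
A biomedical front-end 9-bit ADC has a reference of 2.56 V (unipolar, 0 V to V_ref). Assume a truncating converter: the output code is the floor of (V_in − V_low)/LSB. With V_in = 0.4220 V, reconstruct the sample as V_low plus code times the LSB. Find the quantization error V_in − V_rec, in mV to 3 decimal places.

2.000 mV

Step size: 2.56 V ÷ 2^9 = 5.000 mV.
Scaled input = 84.4000 LSBs, so code = 84.
Reconstructed: 0.42 V.
Error = 0.4220 − 0.42 = 0.002 V = 2.000 mV.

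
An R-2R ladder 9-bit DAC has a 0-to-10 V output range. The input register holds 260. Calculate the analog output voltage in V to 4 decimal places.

LSB = 10 V / 2^9 = 19.531 mV.
V_out = 0 + 260 × 0.0195312 V = 5.07812 V.

5.0781 V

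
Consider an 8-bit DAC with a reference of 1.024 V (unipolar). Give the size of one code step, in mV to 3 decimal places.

Full-scale span = 1.024 V.
LSB = 1.024 / 2^8 = 1.024 / 256 = 0.004 V = 4.000 mV.

4.000 mV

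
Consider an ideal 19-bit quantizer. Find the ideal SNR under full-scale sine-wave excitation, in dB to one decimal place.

SNR ≈ 6.02·N + 1.76 dB = 6.02·19 + 1.76 = 116.14 dB.

116.1 dB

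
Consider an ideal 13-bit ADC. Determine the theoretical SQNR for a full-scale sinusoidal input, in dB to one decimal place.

SNR ≈ 6.02·N + 1.76 dB = 6.02·13 + 1.76 = 80.02 dB.

80.0 dB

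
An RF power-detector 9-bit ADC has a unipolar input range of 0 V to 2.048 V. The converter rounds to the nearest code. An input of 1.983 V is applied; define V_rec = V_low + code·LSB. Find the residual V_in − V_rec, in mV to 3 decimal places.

One LSB is 2.048 V / 512 = 4.000 mV.
Scaled input = 495.7500 LSBs, so code = 496.
V_rec = 0 + 496·0.004 = 1.984 V.
V_in − V_rec = -0.001 V = -1.000 mV.

-1.000 mV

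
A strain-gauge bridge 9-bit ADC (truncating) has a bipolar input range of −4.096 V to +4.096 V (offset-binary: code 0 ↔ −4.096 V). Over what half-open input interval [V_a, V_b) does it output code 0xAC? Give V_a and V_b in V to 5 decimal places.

[-1.34400 V, -1.32800 V)

LSB = 8.192/2^9 = 16.000 mV.
Code 0xAC = 172 decimal.
V_a = V_low + 172·LSB = -1.344 V; V_b = V_low + 173·LSB = -1.328 V.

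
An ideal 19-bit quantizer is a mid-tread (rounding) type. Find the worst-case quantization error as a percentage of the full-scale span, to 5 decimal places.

Rounding → worst-case error = ½ LSB = V_FS/2^20, so 100/1048576 = 9.53674e-05 % of full scale.

0.00010 %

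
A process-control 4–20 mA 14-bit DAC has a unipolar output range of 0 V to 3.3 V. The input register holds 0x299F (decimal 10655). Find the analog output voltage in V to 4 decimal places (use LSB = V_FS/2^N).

2.1461 V

LSB = 3.3 V / 2^14 = 201.42 µV.
Code 0x299F = 10655 decimal.
V_out = 0 + 10655 × 0.000201416 V = 2.14609 V.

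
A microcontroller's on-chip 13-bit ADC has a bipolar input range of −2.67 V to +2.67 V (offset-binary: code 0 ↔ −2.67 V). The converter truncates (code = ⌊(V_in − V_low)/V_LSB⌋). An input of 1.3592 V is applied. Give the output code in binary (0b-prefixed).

code 0b1100000100101 (decimal 6181)

Full-scale span = 5.34 V; LSB = 5.34/2^13 = 0.652 mV.
(V_in − V_low)/LSB = (1.3592 − (−2.67)) / 0.000651855 = 6181.125.
So the output code is 6181.
In binary (0b-prefixed): 0b1100000100101.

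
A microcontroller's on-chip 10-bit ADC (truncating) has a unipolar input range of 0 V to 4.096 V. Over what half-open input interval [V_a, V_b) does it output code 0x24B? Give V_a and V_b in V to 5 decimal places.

LSB = 4.096/2^10 = 4.000 mV.
Code 0x24B = 587 decimal.
V_a = V_low + 587·LSB = 2.348 V; V_b = V_low + 588·LSB = 2.352 V.

[2.34800 V, 2.35200 V)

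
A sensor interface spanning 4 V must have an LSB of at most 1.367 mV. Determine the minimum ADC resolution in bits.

12 bits

Number of steps required ≥ 4 V / 1.367 mV = 2926.12.
Need 2^N ≥ 2926.12; 2^11 = 2048, 2^12 = 4096.
Minimum N = 12.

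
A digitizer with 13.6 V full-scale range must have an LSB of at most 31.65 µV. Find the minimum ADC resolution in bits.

19 bits

Number of steps required ≥ 13.6 V / 31.65 µV = 429699.84.
Need 2^N ≥ 429699.84; 2^18 = 262144, 2^19 = 524288.
Minimum N = 19.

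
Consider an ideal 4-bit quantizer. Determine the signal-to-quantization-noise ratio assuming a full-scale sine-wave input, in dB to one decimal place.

25.8 dB

SNR ≈ 6.02·N + 1.76 dB = 6.02·4 + 1.76 = 25.84 dB.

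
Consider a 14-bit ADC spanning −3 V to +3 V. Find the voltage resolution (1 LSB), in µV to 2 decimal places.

Full-scale span = 6 V.
LSB = 6 / 2^14 = 6 / 16384 = 0.000366211 V = 366.21 µV.

366.21 µV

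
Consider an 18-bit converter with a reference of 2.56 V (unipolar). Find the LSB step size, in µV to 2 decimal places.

Full-scale span = 2.56 V.
LSB = 2.56 / 2^18 = 2.56 / 262144 = 9.76563e-06 V = 9.77 µV.

9.77 µV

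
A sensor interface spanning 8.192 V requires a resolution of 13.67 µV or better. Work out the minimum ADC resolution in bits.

Number of steps required ≥ 8.192 V / 13.67 µV = 599268.47.
Need 2^N ≥ 599268.47; 2^19 = 524288, 2^20 = 1048576.
Minimum N = 20.

20 bits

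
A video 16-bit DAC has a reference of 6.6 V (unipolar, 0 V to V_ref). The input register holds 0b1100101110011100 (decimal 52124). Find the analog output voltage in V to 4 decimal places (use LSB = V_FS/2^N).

LSB = 6.6 V / 2^16 = 100.71 µV.
Code 0b1100101110011100 = 52124 decimal.
V_out = 0 + 52124 × 0.000100708 V = 5.2493 V.

5.2493 V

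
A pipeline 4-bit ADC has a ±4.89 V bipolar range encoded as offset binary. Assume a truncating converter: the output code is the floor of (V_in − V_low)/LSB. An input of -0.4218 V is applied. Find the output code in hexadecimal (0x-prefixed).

With 16 levels over 9.78 V, one step is 0.6112 V.
Input sits at 7.310 steps above V_low.
Floor → code 7.
In hexadecimal (0x-prefixed): 0x7.

code 0x7 (decimal 7)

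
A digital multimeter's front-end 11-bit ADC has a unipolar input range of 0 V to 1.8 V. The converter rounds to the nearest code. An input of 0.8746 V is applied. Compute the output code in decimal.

With 2048 levels over 1.8 V, one step is 0.879 mV.
Input sits at 995.100 steps above V_low.
Round → code 995.

code 995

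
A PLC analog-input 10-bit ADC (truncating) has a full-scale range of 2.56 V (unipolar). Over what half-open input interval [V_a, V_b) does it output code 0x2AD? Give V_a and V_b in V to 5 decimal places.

[1.71250 V, 1.71500 V)

LSB = 2.56/2^10 = 2.500 mV.
Code 0x2AD = 685 decimal.
V_a = V_low + 685·LSB = 1.7125 V; V_b = V_low + 686·LSB = 1.715 V.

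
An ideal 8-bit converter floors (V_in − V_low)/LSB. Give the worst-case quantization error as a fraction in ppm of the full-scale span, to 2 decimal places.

3906.25 ppm

Truncating → worst-case error = 1 LSB = V_FS/2^8, so 1e+06/256 = 3906.25 ppm of full scale.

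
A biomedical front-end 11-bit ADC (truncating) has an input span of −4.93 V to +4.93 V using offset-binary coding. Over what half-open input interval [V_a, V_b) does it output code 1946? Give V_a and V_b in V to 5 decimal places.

[4.43893 V, 4.44374 V)

LSB = 9.86/2^11 = 4.814 mV.
V_a = V_low + 1946·LSB = 4.43893 V; V_b = V_low + 1947·LSB = 4.44374 V.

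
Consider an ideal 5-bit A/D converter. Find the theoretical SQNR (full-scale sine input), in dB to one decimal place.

31.9 dB

SNR ≈ 6.02·N + 1.76 dB = 6.02·5 + 1.76 = 31.86 dB.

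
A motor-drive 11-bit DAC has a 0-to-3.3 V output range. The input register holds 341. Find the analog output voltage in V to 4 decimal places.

LSB = 3.3 V / 2^11 = 1.611 mV.
V_out = 0 + 341 × 0.00161133 V = 0.549463 V.

0.5495 V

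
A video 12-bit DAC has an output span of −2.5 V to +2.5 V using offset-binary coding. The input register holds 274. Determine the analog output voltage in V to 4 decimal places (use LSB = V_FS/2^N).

LSB = 5 V / 2^12 = 1.221 mV.
V_out = (−2.5) + 274 × 0.0012207 V = -2.16553 V.

-2.1655 V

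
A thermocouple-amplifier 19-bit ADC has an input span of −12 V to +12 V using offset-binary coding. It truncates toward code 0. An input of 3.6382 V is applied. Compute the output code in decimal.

LSB = 24 V / 524288 = 45.78 µV.
Input sits at 341621.692 steps above V_low.
⌊·⌋(341621.692) = 341621.

code 341621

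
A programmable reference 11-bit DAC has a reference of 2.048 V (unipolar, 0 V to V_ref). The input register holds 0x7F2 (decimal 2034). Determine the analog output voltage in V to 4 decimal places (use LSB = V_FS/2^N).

LSB = 2.048 V / 2^11 = 1.000 mV.
Code 0x7F2 = 2034 decimal.
V_out = 0 + 2034 × 0.001 V = 2.034 V.

2.0340 V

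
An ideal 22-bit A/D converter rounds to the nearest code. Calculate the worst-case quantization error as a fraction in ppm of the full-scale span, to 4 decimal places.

Rounding → worst-case error = ½ LSB = V_FS/2^23, so 1e+06/8388608 = 0.119209 ppm of full scale.

0.1192 ppm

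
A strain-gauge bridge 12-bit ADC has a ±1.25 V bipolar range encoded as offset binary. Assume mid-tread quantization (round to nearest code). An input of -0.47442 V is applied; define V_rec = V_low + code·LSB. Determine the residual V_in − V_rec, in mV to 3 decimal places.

One LSB is 2.5 V / 4096 = 0.610 mV.
(V_in − V_low)/LSB = (-0.47442 − (−1.25))/0.000610352 = 1270.7103 → code 1271 (round).
Reconstructed: -0.47424316 V.
Difference: -0.000176836 V → -0.177 mV.

-0.177 mV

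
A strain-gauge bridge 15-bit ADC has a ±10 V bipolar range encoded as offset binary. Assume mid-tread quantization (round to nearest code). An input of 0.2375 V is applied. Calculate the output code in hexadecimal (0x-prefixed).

Full-scale span = 20 V; LSB = 20/2^15 = 0.610 mV.
Input sits at 16773.120 steps above V_low.
So the output code is 16773.
In hexadecimal (0x-prefixed): 0x4185.

code 0x4185 (decimal 16773)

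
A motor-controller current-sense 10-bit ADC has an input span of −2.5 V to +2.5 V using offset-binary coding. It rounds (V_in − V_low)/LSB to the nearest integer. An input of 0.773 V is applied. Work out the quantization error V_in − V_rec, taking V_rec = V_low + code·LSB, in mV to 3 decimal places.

LSB = 5/2^10 = 4.883 mV.
(0.773 − (−2.5))/0.00488281 = 670.3104; round gives code 670.
V_rec = (−2.5) + 670·0.00488281 = 0.77148438 V.
Error = 0.773 − 0.77148438 = 0.00151563 V = 1.516 mV.

1.516 mV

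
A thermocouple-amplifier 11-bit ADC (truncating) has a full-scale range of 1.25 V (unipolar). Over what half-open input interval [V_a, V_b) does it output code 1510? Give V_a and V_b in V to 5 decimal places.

[0.92163 V, 0.92224 V)

LSB = 1.25/2^11 = 0.610 mV.
V_a = V_low + 1510·LSB = 0.921631 V; V_b = V_low + 1511·LSB = 0.922241 V.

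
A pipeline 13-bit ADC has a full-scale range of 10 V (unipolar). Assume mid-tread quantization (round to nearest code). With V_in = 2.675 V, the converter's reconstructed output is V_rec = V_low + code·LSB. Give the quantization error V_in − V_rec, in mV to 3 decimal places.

0.439 mV

LSB = 10/2^13 = 1.221 mV.
Scaled input = 2191.3600 LSBs, so code = 2191.
Reconstructed: 2.6745605 V.
Difference: 0.000439453 V → 0.439 mV.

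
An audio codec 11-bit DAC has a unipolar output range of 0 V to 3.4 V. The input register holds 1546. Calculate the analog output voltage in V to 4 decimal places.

LSB = 3.4 V / 2^11 = 1.660 mV.
V_out = 0 + 1546 × 0.00166016 V = 2.5666 V.

2.5666 V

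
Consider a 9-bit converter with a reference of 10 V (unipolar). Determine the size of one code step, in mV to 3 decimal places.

Full-scale span = 10 V.
LSB = 10 / 2^9 = 10 / 512 = 0.0195312 V = 19.531 mV.

19.531 mV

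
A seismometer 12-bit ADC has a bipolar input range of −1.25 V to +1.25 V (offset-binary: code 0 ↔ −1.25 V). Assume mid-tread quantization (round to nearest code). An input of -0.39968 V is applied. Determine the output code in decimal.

Full-scale span = 2.5 V; LSB = 2.5/2^12 = 0.610 mV.
(V_in − V_low)/LSB = (-0.39968 − (−1.25)) / 0.000610352 = 1393.164.
Round → code 1393.

code 1393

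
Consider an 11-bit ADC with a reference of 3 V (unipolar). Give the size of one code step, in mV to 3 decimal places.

1.465 mV

Full-scale span = 3 V.
LSB = 3 / 2^11 = 3 / 2048 = 0.00146484 V = 1.465 mV.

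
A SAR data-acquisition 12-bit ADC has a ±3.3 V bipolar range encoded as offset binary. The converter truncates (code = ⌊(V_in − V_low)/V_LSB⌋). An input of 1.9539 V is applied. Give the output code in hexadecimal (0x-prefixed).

code 0xCBC (decimal 3260)

LSB = 6.6 V / 4096 = 1.611 mV.
Input sits at 3260.602 steps above V_low.
So the output code is 3260.
In hexadecimal (0x-prefixed): 0xCBC.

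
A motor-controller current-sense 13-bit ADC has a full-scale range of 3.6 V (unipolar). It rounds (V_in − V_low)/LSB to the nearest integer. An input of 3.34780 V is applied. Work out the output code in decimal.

Full-scale span = 3.6 V; LSB = 3.6/2^13 = 439.45 µV.
(V_in − V_low)/LSB = (3.34780 − 0) / 0.000439453 = 7618.105.
So the output code is 7618.

code 7618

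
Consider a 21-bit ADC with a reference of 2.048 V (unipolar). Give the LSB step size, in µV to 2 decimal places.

0.98 µV

Full-scale span = 2.048 V.
LSB = 2.048 / 2^21 = 2.048 / 2097152 = 9.76563e-07 V = 0.98 µV.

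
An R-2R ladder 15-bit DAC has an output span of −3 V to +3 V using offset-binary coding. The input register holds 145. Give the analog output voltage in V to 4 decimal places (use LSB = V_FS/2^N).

LSB = 6 V / 2^15 = 183.11 µV.
V_out = (−3) + 145 × 0.000183105 V = -2.97345 V.

-2.9734 V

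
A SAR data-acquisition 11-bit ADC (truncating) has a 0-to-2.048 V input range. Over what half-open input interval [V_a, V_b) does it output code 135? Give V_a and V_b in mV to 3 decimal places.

LSB = 2.048/2^11 = 1.000 mV.
V_a = V_low + 135·LSB = 0.135 V; V_b = V_low + 136·LSB = 0.136 V.

[135.000 mV, 136.000 mV)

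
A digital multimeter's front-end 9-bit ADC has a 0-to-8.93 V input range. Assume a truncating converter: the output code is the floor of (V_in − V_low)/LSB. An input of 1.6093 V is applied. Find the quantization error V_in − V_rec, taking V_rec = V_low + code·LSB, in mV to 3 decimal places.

Step size: 8.93 V ÷ 2^9 = 17.441 mV.
(V_in − V_low)/LSB = (1.6093 − 0)/0.0174414 = 92.2689 → code 92 (floor).
Reconstructed: 1.6046094 V.
Error = 1.6093 − 1.6046094 = 0.00469063 V = 4.691 mV.

4.691 mV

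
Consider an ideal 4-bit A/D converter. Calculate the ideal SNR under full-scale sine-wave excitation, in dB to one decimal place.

25.8 dB

SNR ≈ 6.02·N + 1.76 dB = 6.02·4 + 1.76 = 25.84 dB.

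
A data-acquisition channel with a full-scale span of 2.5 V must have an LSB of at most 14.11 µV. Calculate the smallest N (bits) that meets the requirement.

18 bits

Number of steps required ≥ 2.5 V / 14.11 µV = 177179.31.
Need 2^N ≥ 177179.31; 2^17 = 131072, 2^18 = 262144.
Minimum N = 18.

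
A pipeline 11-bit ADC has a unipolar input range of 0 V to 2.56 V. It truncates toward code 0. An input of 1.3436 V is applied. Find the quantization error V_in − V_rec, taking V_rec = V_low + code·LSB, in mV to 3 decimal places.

1.100 mV

LSB = 2.56/2^11 = 1.250 mV.
Scaled input = 1074.8800 LSBs, so code = 1074.
Code 1074 maps back to 0 + 1074×0.00125 V = 1.3425 V.
Difference: 0.0011 V → 1.100 mV.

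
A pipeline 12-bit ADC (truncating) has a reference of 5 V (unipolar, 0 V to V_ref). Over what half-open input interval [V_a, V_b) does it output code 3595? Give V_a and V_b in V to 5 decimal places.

[4.38843 V, 4.38965 V)

LSB = 5/2^12 = 1.221 mV.
V_a = V_low + 3595·LSB = 4.38843 V; V_b = V_low + 3596·LSB = 4.38965 V.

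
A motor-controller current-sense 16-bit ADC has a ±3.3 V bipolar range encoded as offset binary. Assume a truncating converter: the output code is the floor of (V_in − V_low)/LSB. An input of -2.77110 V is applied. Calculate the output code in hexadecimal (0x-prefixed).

code 0x1483 (decimal 5251)

Full-scale span = 6.6 V; LSB = 6.6/2^16 = 100.71 µV.
Input sits at 5251.817 steps above V_low.
So the output code is 5251.
In hexadecimal (0x-prefixed): 0x1483.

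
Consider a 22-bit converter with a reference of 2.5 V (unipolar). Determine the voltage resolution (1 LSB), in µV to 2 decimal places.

0.60 µV

Full-scale span = 2.5 V.
LSB = 2.5 / 2^22 = 2.5 / 4194304 = 5.96046e-07 V = 0.60 µV.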